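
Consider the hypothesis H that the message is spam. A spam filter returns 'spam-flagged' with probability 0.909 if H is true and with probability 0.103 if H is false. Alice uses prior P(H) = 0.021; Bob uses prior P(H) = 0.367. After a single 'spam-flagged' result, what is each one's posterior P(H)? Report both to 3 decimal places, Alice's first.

P('+'|H) = 0.909, P('+'|¬H) = 0.103.
Alice: numerator 0.909·0.021 = 0.019089; evidence = 0.019089+0.103·0.979 = 0.11993; posterior = 0.159.
Bob: numerator 0.909·0.367 = 0.33360; evidence = 0.33360+0.103·0.633 = 0.39880; posterior = 0.837.

Alice: 0.159; Bob: 0.837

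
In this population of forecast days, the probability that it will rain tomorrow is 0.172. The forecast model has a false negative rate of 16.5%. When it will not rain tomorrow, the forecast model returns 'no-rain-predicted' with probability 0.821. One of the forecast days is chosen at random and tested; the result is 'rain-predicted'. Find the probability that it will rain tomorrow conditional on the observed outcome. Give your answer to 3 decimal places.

Let H be the event that it will rain tomorrow. P(H) = 0.172, so P(¬H) = 0.828. With E the 'rain-predicted' result, P(E|H) = 0.835 and P(E|¬H) = 0.179.
P(E) = 0.835·0.172 + 0.179·0.828 = 0.14362 + 0.14821 = 0.29183.
By Bayes' theorem, P(H|E) = 0.14362 / 0.29183 = 0.492.

P(H | E) ≈ 0.492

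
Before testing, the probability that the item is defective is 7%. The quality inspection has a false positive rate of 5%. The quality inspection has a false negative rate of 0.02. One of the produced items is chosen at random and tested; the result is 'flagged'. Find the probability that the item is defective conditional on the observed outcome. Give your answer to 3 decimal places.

Write H for 'the item is defective'. Prior odds H:¬H = 0.07/0.93 = 0.075269. For the 'flagged' outcome, the likelihood ratio is 0.98/0.05 = 19.600.
Posterior odds = 0.075269 × 19.600 = 1.4753, so P(H|E) = 1.4753/(1+1.4753) = 0.596.

P(H | E) ≈ 0.596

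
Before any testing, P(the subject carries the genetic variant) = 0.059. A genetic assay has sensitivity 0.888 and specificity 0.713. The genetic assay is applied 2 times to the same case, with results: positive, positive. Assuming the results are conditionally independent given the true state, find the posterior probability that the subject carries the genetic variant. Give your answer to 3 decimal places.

Let H be the event that the subject carries the genetic variant; start with P(H) = 0.059. P('positive'|H) = 0.888, P('positive'|¬H) = 0.287.
Update on result 1 ('positive'): P(H) ← 0.888·0.0590 / (0.888·0.0590 + 0.287·0.9410) = 0.052392/0.32246 = 0.1625.
Update on result 2 ('positive'): P(H) ← 0.888·0.1625 / (0.888·0.1625 + 0.287·0.8375) = 0.14428/0.38465 = 0.3751.

Posterior P(H) ≈ 0.375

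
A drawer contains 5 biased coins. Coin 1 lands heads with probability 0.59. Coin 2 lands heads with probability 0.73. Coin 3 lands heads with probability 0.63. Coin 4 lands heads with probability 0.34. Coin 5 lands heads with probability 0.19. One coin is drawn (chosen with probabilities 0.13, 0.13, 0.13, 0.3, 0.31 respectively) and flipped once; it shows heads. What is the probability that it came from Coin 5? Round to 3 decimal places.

Posterior probability ≈ 0.142

Tabulate prior·likelihood by source: [1] prior 0.13, lik 0.59, product 0.07670; [2] prior 0.13, lik 0.73, product 0.09490; [3] prior 0.13, lik 0.63, product 0.08190; [4] prior 0.3, lik 0.34, product 0.1020; [5] prior 0.31, lik 0.19, product 0.05890.
Normalizing constant = 0.41440; the posterior for Coin 5 is its product over the sum, 0.05890/0.41440 = 0.142.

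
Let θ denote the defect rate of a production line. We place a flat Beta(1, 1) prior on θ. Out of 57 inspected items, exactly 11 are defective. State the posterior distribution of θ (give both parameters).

The binomial likelihood is conjugate to the Beta prior: with 11 successes and 46 failures, the posterior is Beta(1+11, 1+46) = Beta(12, 47).

Posterior: Beta(12, 47)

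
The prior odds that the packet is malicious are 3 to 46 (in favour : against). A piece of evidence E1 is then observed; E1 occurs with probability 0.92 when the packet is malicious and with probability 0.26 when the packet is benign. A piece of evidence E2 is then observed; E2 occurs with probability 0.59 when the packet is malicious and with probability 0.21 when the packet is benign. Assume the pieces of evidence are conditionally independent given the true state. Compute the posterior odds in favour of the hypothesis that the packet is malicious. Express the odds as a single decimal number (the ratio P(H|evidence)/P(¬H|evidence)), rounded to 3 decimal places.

Prior odds = 3/46 = 0.065217.
Likelihood ratio for E1 = 0.92/0.26 = 3.5385.
Likelihood ratio for E2 = 0.59/0.21 = 2.8095.
Posterior odds = prior odds × LR₁ × LR₂ = 0.64835.

Posterior odds ≈ 0.648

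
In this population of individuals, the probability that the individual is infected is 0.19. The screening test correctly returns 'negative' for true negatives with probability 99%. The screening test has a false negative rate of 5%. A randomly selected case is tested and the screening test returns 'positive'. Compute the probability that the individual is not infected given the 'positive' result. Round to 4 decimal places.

P(¬H | E) ≈ 0.0429

Let H be the event that the individual is infected. P(H) = 0.19, so P(¬H) = 0.81. With E the 'positive' result, P(E|H) = 0.95 and P(E|¬H) = 0.01.
P(E) = 0.95·0.19 + 0.01·0.81 = 0.18050 + 0.0081000 = 0.18860.
By Bayes' theorem, P(H|E) = 0.18050 / 0.18860 = 0.9571. Hence P(¬H|E) = 1 − 0.9571 = 0.0429.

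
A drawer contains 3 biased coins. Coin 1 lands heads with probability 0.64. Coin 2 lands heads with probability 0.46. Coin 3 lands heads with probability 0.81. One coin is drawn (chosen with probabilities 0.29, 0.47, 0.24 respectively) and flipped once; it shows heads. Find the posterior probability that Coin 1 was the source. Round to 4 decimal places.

Posterior probability ≈ 0.3113

P(heads|C1) = 0.64; P(heads|C2) = 0.46; P(heads|C3) = 0.81.
Prior × likelihood for each source: 0.29·0.64=0.1856, 0.47·0.46=0.2162, 0.24·0.81=0.1944. Summing gives P(heads) = 0.59620.
P(Coin 1 | heads) = 0.1856 / 0.59620 = 0.3113.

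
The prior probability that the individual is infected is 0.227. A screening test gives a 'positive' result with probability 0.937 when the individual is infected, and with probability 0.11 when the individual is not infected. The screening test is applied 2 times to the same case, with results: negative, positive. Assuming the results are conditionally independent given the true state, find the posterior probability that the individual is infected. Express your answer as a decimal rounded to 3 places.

Let H be the event that the individual is infected; start with P(H) = 0.227. P('positive'|H) = 0.937, P('positive'|¬H) = 0.11.
Update on result 1 ('negative'): P(H) ← 0.063·0.2270 / (0.063·0.2270 + 0.89·0.7730) = 0.014301/0.70227 = 0.0204.
Update on result 2 ('positive'): P(H) ← 0.937·0.0204 / (0.937·0.0204 + 0.11·0.9796) = 0.019081/0.12684 = 0.1504.

Posterior P(H) ≈ 0.150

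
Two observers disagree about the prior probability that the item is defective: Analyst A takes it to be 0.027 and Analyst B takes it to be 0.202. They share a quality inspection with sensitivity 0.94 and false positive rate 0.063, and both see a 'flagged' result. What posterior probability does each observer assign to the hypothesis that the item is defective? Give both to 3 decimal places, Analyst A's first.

P('+'|H) = 0.94, P('+'|¬H) = 0.063.
Analyst A: numerator 0.94·0.027 = 0.025380; evidence = 0.025380+0.063·0.973 = 0.086679; posterior = 0.293.
Analyst B: numerator 0.94·0.202 = 0.18988; evidence = 0.18988+0.063·0.798 = 0.24015; posterior = 0.791.

Analyst A: 0.293; Analyst B: 0.791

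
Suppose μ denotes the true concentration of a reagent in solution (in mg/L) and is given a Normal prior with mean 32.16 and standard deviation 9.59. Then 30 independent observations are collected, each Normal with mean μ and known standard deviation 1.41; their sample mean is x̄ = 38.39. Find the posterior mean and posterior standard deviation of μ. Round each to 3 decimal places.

Posterior mean ≈ 38.386; posterior SD ≈ 0.257

With known σ, the Normal prior is conjugate. Weight on the data is w = (n/σ²)/(n/σ² + 1/τ₀²) = 15.0898/(15.0898+0.0108733) = 0.99928.
Posterior mean = w·x̄ + (1−w)·μ₀ = 0.99928·38.39 + 0.00072006·32.16 = 38.386. Posterior variance = 1/(15.0898+0.0108733) = 0.0662223, so SD = 0.257.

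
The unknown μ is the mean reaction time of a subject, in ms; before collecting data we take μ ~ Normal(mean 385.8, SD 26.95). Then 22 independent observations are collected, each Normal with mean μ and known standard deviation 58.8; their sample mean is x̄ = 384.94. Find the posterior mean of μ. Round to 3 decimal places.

Prior precision 1/τ₀² = 1/26.95² = 0.00137684; data precision n/σ² = 22/58.8² = 0.00636309.
Posterior precision = 0.00137684 + 0.00636309 = 0.00773993.
Posterior mean = (0.00137684·385.8 + 0.00636309·384.94) / 0.00773993 = 385.093.

Posterior mean ≈ 385.093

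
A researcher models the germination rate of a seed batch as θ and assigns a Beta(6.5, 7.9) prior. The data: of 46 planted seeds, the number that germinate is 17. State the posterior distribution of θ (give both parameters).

Posterior: Beta(23.5, 36.9)

The binomial likelihood is conjugate to the Beta prior: with 17 successes and 29 failures, the posterior is Beta(6.5+17, 7.9+29) = Beta(23.5, 36.9).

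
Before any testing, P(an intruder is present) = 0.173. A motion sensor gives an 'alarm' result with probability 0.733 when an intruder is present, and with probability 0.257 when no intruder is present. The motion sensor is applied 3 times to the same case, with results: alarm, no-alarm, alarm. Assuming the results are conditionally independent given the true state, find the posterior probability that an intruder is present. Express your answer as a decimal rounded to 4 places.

Posterior P(H) ≈ 0.3795

With H the event that an intruder is present, the joint likelihood of the observed sequence is P(data|H) = 0.733·0.267·0.733 = 0.14346 and P(data|¬H) = 0.257·0.743·0.257 = 0.049074.
Bayes: P(H|data) = 0.173·0.14346 / (0.173·0.14346 + 0.827·0.049074) = 0.024818/0.065402 = 0.3795.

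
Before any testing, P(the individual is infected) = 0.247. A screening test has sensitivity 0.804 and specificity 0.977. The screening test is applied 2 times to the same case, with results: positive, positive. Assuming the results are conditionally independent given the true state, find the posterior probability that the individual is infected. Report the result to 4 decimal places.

Posterior P(H) ≈ 0.9975

With H the event that the individual is infected, the joint likelihood of the observed sequence is P(data|H) = 0.804·0.804 = 0.64642 and P(data|¬H) = 0.023·0.023 = 0.00052900.
Bayes: P(H|data) = 0.247·0.64642 / (0.247·0.64642 + 0.753·0.00052900) = 0.15966/0.16006 = 0.9975.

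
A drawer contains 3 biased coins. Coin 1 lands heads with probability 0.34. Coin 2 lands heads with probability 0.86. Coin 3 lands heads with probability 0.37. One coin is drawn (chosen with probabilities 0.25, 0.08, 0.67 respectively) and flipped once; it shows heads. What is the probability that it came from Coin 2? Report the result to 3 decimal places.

Posterior probability ≈ 0.171

P(heads|C1) = 0.34; P(heads|C2) = 0.86; P(heads|C3) = 0.37.
Prior × likelihood for each source: 0.25·0.34=0.08500, 0.08·0.86=0.06880, 0.67·0.37=0.2479. Summing gives P(heads) = 0.40170.
P(Coin 2 | heads) = 0.06880 / 0.40170 = 0.171.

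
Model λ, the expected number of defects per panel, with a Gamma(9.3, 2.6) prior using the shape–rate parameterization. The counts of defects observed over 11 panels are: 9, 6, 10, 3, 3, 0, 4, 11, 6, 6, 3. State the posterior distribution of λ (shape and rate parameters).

Posterior: Gamma(shape=70.3, rate=13.6)

The Poisson likelihood adds the total count to the shape and the number of exposure periods to the rate. Here ∑xᵢ = 61 and n = 11, so shape 9.3→70.3 and rate 2.6→13.6.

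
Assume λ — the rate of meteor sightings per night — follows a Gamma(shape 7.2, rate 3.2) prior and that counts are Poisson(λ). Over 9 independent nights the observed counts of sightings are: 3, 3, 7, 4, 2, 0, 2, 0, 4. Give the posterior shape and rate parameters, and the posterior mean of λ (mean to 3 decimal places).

Posterior: Gamma(shape=32.2, rate=12.2); mean ≈ 2.639

Total count ∑xᵢ = 25 over n = 9 nights.
Gamma is conjugate to the Poisson likelihood: posterior is Gamma(shape = 7.2+25 = 32.2, rate = 3.2+9 = 12.2).
E[λ | data] = 32.2/12.2 = 2.639.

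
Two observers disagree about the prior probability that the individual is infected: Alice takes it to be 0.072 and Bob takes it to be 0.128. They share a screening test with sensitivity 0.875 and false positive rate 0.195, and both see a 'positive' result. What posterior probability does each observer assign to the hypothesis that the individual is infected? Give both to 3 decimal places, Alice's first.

Alice: 0.258; Bob: 0.397

P('+'|H) = 0.875, P('+'|¬H) = 0.195.
Alice: numerator 0.875·0.072 = 0.063000; evidence = 0.063000+0.195·0.928 = 0.24396; posterior = 0.258.
Bob: numerator 0.875·0.128 = 0.11200; evidence = 0.11200+0.195·0.872 = 0.28204; posterior = 0.397.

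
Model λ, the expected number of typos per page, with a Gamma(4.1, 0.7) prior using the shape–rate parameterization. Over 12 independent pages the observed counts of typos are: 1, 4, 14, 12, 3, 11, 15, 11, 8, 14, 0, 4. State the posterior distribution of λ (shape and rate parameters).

Total count ∑xᵢ = 97 over n = 12 pages.
Gamma is conjugate to the Poisson likelihood: posterior is Gamma(shape = 4.1+97 = 101.1, rate = 0.7+12 = 12.7).

Posterior: Gamma(shape=101.1, rate=12.7)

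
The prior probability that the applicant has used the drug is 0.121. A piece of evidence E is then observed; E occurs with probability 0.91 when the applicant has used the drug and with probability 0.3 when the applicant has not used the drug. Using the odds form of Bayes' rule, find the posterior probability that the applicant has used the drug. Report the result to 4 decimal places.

Posterior probability ≈ 0.2946

Prior odds = 0.121/(1−0.121) = 0.13766.
Likelihood ratio for E = 0.91/0.3 = 3.0333.
Posterior odds = prior odds × LR = 0.41756.
Posterior probability = odds/(1+odds) = 0.41756/1.4176 = 0.2946.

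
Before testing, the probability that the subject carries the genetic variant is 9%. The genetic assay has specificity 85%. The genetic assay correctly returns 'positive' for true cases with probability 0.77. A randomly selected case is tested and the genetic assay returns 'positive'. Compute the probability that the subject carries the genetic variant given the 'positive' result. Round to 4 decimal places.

P(H | E) ≈ 0.3367

Let H be the event that the subject carries the genetic variant. P(H) = 0.09, so P(¬H) = 0.91. With E the 'positive' result, P(E|H) = 0.77 and P(E|¬H) = 0.15.
P(E) = 0.77·0.09 + 0.15·0.91 = 0.069300 + 0.13650 = 0.20580.
By Bayes' theorem, P(H|E) = 0.069300 / 0.20580 = 0.3367.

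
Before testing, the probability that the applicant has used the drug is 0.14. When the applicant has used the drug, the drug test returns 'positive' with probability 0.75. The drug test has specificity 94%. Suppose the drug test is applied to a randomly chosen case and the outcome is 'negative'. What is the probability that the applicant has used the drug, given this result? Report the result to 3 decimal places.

Write H for 'the applicant has used the drug'. Prior odds H:¬H = 0.14/0.86 = 0.16279. For the 'negative' outcome, the likelihood ratio is 0.25/0.94 = 0.26596.
Posterior odds = 0.16279 × 0.26596 = 0.043295, so P(H|E) = 0.043295/(1+0.043295) = 0.041.

P(H | E) ≈ 0.041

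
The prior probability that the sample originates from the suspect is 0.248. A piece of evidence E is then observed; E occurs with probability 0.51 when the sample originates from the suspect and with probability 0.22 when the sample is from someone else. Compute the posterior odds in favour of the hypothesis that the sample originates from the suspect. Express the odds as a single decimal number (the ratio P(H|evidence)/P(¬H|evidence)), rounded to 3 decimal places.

Posterior odds ≈ 0.765

Prior odds = 0.248/(1−0.248) = 0.32979.
Likelihood ratio for E = 0.51/0.22 = 2.3182.
Posterior odds = prior odds × LR = 0.76451.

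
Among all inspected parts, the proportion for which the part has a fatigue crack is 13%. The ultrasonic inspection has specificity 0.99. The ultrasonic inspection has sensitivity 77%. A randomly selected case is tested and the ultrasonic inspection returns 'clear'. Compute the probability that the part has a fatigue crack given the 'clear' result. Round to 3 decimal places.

P(H | E) ≈ 0.034

Let H be the event that the part has a fatigue crack. P(H) = 0.13, so P(¬H) = 0.87. With E the 'clear' result, P(E|H) = 0.23 and P(E|¬H) = 0.99.
P(E) = 0.23·0.13 + 0.99·0.87 = 0.029900 + 0.86130 = 0.89120.
By Bayes' theorem, P(H|E) = 0.029900 / 0.89120 = 0.034.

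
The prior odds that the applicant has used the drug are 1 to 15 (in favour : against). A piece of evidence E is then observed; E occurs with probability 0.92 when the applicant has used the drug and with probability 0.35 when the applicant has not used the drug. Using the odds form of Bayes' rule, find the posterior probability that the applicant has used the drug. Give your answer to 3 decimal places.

Posterior probability ≈ 0.149

Prior odds = 1/15 = 0.066667. In log-odds, ln(0.066667) = -2.7081.
Add log likelihood ratio: ln(2.6286) = 0.96644.
Posterior log-odds = -1.7416, so posterior odds = exp(-1.7416) = 0.17524. Converting, P(H|E) = 0.17524/1.1752 = 0.149.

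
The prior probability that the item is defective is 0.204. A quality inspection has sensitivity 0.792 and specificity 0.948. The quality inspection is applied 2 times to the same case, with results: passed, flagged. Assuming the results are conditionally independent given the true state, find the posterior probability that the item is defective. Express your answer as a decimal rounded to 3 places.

Posterior P(H) ≈ 0.461

Let H be the event that the item is defective; start with P(H) = 0.204. P('flagged'|H) = 0.792, P('flagged'|¬H) = 0.052.
Update on result 1 ('passed'): P(H) ← 0.208·0.2040 / (0.208·0.2040 + 0.948·0.7960) = 0.042432/0.79704 = 0.0532.
Update on result 2 ('flagged'): P(H) ← 0.792·0.0532 / (0.792·0.0532 + 0.052·0.9468) = 0.042164/0.091395 = 0.4613.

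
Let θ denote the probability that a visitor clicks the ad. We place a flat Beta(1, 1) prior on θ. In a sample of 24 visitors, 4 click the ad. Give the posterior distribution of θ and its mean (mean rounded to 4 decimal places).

Posterior: Beta(5, 21); mean ≈ 0.1923

The binomial likelihood is conjugate to the Beta prior: with 4 successes and 20 failures, the posterior is Beta(1+4, 1+20) = Beta(5, 21).
Posterior mean = α/(α+β) = 5/26 = 0.1923.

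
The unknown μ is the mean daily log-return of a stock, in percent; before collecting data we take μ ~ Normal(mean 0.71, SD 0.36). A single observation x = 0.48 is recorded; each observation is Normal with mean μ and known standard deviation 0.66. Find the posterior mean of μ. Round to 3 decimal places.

Prior precision 1/τ₀² = 1/0.36² = 7.71605; data precision n/σ² = 1/0.66² = 2.29568.
Posterior precision = 7.71605 + 2.29568 = 10.0117.
Posterior mean = (7.71605·0.71 + 2.29568·0.48) / 10.0117 = 0.657.

Posterior mean ≈ 0.657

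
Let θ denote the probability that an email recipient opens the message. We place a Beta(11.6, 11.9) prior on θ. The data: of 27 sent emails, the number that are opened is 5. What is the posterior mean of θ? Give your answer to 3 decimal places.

Observing 5 successes and 22 failures updates Beta(11.6, 11.9) by adding the success and failure counts to the two shape parameters: α = 11.6+5 = 16.6, β = 11.9+22 = 33.9.
Posterior mean = α/(α+β) = 16.6/50.5 = 0.329.

Posterior mean ≈ 0.329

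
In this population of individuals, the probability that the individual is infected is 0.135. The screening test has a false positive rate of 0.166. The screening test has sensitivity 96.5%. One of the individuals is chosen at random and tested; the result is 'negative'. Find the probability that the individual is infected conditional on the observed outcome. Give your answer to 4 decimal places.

Let H be the event that the individual is infected. P(H) = 0.135, so P(¬H) = 0.865. With E the 'negative' result, P(E|H) = 0.035 and P(E|¬H) = 0.834.
P(E) = 0.035·0.135 + 0.834·0.865 = 0.0047250 + 0.72141 = 0.72613.
By Bayes' theorem, P(H|E) = 0.0047250 / 0.72613 = 0.0065.

P(H | E) ≈ 0.0065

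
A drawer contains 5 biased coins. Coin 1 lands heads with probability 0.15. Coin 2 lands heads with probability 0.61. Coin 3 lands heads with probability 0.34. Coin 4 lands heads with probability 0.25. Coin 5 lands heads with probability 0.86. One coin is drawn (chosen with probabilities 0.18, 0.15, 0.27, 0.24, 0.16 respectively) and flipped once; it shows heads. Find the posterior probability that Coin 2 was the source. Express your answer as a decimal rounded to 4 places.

Posterior probability ≈ 0.2243

Tabulate prior·likelihood by source: [1] prior 0.18, lik 0.15, product 0.02700; [2] prior 0.15, lik 0.61, product 0.09150; [3] prior 0.27, lik 0.34, product 0.09180; [4] prior 0.24, lik 0.25, product 0.06000; [5] prior 0.16, lik 0.86, product 0.1376.
Normalizing constant = 0.40790; the posterior for Coin 2 is its product over the sum, 0.09150/0.40790 = 0.2243.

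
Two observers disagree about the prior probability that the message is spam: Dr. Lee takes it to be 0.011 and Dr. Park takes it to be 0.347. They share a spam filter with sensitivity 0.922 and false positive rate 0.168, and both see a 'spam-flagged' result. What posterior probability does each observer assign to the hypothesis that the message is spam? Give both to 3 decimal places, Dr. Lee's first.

Dr. Lee: 0.058; Dr. Park: 0.745

P('+'|H) = 0.922, P('+'|¬H) = 0.168.
Dr. Lee: numerator 0.922·0.011 = 0.010142; evidence = 0.010142+0.168·0.989 = 0.17629; posterior = 0.058.
Dr. Park: numerator 0.922·0.347 = 0.31993; evidence = 0.31993+0.168·0.653 = 0.42964; posterior = 0.745.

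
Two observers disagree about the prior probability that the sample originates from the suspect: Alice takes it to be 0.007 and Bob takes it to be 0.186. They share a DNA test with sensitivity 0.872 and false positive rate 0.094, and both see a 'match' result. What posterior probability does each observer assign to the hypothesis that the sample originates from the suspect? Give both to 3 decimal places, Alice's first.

P('+'|H) = 0.872, P('+'|¬H) = 0.094.
Alice: numerator 0.872·0.007 = 0.0061040; evidence = 0.0061040+0.094·0.993 = 0.099446; posterior = 0.061.
Bob: numerator 0.872·0.186 = 0.16219; evidence = 0.16219+0.094·0.814 = 0.23871; posterior = 0.679.

Alice: 0.061; Bob: 0.679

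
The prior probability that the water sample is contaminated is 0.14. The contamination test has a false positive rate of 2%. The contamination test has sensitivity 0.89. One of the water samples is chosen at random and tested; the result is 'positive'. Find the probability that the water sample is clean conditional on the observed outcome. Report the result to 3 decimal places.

P(¬H | E) ≈ 0.121

Write H for 'the water sample is contaminated'. Prior odds H:¬H = 0.14/0.86 = 0.16279. For the 'positive' outcome, the likelihood ratio is 0.89/0.02 = 44.500.
Posterior odds = 0.16279 × 44.500 = 7.2442, so P(H|E) = 7.2442/(1+7.2442) = 0.879. Then P(¬H|E) = 1 − 0.879 = 0.121.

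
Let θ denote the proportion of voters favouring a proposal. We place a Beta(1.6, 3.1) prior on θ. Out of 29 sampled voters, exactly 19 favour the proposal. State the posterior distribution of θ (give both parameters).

Posterior: Beta(20.6, 13.1)

Observing 19 successes and 10 failures updates Beta(1.6, 3.1) by adding the success and failure counts to the two shape parameters: α = 1.6+19 = 20.6, β = 3.1+10 = 13.1.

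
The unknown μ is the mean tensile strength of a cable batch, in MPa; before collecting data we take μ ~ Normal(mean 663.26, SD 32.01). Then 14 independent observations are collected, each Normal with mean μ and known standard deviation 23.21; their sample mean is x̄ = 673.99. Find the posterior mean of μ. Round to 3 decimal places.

Posterior mean ≈ 673.602

Prior precision 1/τ₀² = 1/32.01² = 0.00097595; data precision n/σ² = 14/23.21² = 0.0259883.
Posterior precision = 0.00097595 + 0.0259883 = 0.0269642.
Posterior mean = (0.00097595·663.26 + 0.0259883·673.99) / 0.0269642 = 673.602.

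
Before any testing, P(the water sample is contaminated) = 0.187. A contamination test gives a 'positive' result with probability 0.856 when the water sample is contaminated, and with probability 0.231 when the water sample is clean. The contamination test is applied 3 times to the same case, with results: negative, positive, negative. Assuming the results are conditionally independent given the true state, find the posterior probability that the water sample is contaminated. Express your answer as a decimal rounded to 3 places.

Posterior P(H) ≈ 0.029

With H the event that the water sample is contaminated, the joint likelihood of the observed sequence is P(data|H) = 0.144·0.856·0.144 = 0.017750 and P(data|¬H) = 0.769·0.231·0.769 = 0.13660.
Bayes: P(H|data) = 0.187·0.017750 / (0.187·0.017750 + 0.813·0.13660) = 0.0033193/0.11438 = 0.0290.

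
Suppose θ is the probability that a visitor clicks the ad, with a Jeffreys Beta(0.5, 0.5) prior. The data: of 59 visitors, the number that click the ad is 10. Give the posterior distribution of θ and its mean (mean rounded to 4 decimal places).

The binomial likelihood is conjugate to the Beta prior: with 10 successes and 49 failures, the posterior is Beta(0.5+10, 0.5+49) = Beta(10.5, 49.5).
Posterior mean = α/(α+β) = 10.5/60 = 0.1750.

Posterior: Beta(10.5, 49.5); mean ≈ 0.1750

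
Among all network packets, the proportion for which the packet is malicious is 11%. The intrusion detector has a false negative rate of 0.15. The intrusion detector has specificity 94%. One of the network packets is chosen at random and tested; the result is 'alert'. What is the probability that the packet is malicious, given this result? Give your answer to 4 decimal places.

P(H | E) ≈ 0.6365

Write H for 'the packet is malicious'. Prior odds H:¬H = 0.11/0.89 = 0.12360. For the 'alert' outcome, the likelihood ratio is 0.85/0.06 = 14.167.
Posterior odds = 0.12360 × 14.167 = 1.7509, so P(H|E) = 1.7509/(1+1.7509) = 0.6365.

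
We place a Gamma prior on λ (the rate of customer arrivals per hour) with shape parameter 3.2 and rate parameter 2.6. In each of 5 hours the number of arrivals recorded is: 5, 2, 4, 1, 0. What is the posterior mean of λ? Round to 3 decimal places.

Total count ∑xᵢ = 12 over n = 5 hours.
Gamma is conjugate to the Poisson likelihood: posterior is Gamma(shape = 3.2+12 = 15.2, rate = 2.6+5 = 7.6).
E[λ | data] = 15.2/7.6 = 2.000.

Posterior mean ≈ 2.000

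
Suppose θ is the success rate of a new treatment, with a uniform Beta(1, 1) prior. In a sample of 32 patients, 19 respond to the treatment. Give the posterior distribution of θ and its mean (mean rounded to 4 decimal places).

Posterior: Beta(20, 14); mean ≈ 0.5882

Observing 19 successes and 13 failures updates Beta(1, 1) by adding the success and failure counts to the two shape parameters: α = 1+19 = 20, β = 1+13 = 14.
Posterior mean = α/(α+β) = 20/34 = 0.5882.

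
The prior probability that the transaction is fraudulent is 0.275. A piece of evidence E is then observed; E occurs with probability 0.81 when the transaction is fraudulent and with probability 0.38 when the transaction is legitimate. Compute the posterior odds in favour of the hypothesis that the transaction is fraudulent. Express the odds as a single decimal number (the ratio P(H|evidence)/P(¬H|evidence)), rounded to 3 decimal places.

Prior odds = 0.275/(1−0.275) = 0.37931. In log-odds, ln(0.37931) = -0.96940.
Add log likelihood ratio: ln(2.1316) = 0.75686.
Posterior log-odds = -0.21254, so posterior odds = exp(-0.21254) = 0.80853.

Posterior odds ≈ 0.809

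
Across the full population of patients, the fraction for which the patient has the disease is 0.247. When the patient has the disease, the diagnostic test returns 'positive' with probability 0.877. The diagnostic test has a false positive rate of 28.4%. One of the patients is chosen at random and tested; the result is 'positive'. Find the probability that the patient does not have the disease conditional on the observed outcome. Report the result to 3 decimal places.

P(¬H | E) ≈ 0.497

Write H for 'the patient has the disease'. Prior odds H:¬H = 0.247/0.753 = 0.32802. For the 'positive' outcome, the likelihood ratio is 0.877/0.284 = 3.0880.
Posterior odds = 0.32802 × 3.0880 = 1.0129, so P(H|E) = 1.0129/(1+1.0129) = 0.503. Then P(¬H|E) = 1 − 0.503 = 0.497.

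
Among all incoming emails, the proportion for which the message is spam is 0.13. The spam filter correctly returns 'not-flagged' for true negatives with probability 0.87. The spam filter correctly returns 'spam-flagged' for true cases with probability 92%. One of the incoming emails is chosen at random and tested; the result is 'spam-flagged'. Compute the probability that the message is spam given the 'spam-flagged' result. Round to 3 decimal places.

Let H be the event that the message is spam. P(H) = 0.13, so P(¬H) = 0.87. With E the 'spam-flagged' result, P(E|H) = 0.92 and P(E|¬H) = 0.13.
P(E) = 0.92·0.13 + 0.13·0.87 = 0.11960 + 0.11310 = 0.23270.
By Bayes' theorem, P(H|E) = 0.11960 / 0.23270 = 0.514.

P(H | E) ≈ 0.514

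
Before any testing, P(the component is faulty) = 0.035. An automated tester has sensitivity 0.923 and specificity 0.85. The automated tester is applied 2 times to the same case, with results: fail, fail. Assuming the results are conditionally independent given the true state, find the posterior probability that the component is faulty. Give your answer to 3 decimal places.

With H the event that the component is faulty, the joint likelihood of the observed sequence is P(data|H) = 0.923·0.923 = 0.85193 and P(data|¬H) = 0.15·0.15 = 0.022500.
Bayes: P(H|data) = 0.035·0.85193 / (0.035·0.85193 + 0.965·0.022500) = 0.029818/0.051530 = 0.5786.

Posterior P(H) ≈ 0.579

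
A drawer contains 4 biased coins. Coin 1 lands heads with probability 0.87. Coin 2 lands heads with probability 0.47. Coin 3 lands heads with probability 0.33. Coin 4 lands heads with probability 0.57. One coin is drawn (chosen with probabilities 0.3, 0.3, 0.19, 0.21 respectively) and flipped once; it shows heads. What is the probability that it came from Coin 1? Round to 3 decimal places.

P(heads|C1) = 0.87; P(heads|C2) = 0.47; P(heads|C3) = 0.33; P(heads|C4) = 0.57.
Prior × likelihood for each source: 0.3·0.87=0.2610, 0.3·0.47=0.1410, 0.19·0.33=0.06270, 0.21·0.57=0.1197. Summing gives P(heads) = 0.58440.
P(Coin 1 | heads) = 0.2610 / 0.58440 = 0.447.

Posterior probability ≈ 0.447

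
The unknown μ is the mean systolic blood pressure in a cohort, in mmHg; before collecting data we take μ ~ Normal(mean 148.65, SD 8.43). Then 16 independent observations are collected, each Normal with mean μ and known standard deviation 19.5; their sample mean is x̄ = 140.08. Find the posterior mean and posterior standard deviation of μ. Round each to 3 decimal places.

With known σ, the Normal prior is conjugate. Weight on the data is w = (n/σ²)/(n/σ² + 1/τ₀²) = 0.0420776/(0.0420776+0.0140716) = 0.74939.
Posterior mean = w·x̄ + (1−w)·μ₀ = 0.74939·140.08 + 0.25061·148.65 = 142.228. Posterior variance = 1/(0.0420776+0.0140716) = 17.8097, so SD = 4.220.

Posterior mean ≈ 142.228; posterior SD ≈ 4.220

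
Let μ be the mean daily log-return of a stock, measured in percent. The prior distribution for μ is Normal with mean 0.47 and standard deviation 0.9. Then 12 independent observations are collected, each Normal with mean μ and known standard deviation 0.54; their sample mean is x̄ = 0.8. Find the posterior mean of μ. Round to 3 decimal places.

Prior precision 1/τ₀² = 1/0.9² = 1.23457; data precision n/σ² = 12/0.54² = 41.1523.
Posterior precision = 1.23457 + 41.1523 = 42.3868.
Posterior mean = (1.23457·0.47 + 41.1523·0.8) / 42.3868 = 0.790.

Posterior mean ≈ 0.790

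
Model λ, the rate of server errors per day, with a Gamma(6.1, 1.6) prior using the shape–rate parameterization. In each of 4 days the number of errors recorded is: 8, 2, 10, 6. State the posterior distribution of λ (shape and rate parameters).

The Poisson likelihood adds the total count to the shape and the number of exposure periods to the rate. Here ∑xᵢ = 26 and n = 4, so shape 6.1→32.1 and rate 1.6→5.6.

Posterior: Gamma(shape=32.1, rate=5.6)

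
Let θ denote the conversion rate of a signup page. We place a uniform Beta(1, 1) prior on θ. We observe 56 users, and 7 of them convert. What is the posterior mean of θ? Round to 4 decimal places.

The binomial likelihood is conjugate to the Beta prior: with 7 successes and 49 failures, the posterior is Beta(1+7, 1+49) = Beta(8, 50).
Posterior mean = α/(α+β) = 8/58 = 0.1379.

Posterior mean ≈ 0.1379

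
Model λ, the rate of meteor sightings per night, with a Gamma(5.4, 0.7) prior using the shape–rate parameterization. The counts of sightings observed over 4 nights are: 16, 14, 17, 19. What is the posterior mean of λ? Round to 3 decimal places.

Total count ∑xᵢ = 66 over n = 4 nights.
Gamma is conjugate to the Poisson likelihood: posterior is Gamma(shape = 5.4+66 = 71.4, rate = 0.7+4 = 4.7).
E[λ | data] = 71.4/4.7 = 15.191.

Posterior mean ≈ 15.191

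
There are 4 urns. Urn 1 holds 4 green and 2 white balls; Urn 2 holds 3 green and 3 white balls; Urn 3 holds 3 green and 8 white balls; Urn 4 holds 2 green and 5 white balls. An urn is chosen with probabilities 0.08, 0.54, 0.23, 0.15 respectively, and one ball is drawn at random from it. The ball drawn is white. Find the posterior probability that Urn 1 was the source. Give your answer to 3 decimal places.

Tabulate prior·likelihood by source: [1] prior 0.08, lik 0.3333, product 0.02667; [2] prior 0.54, lik 0.5, product 0.2700; [3] prior 0.23, lik 0.7273, product 0.1673; [4] prior 0.15, lik 0.7143, product 0.1071.
Normalizing constant = 0.57108; the posterior for Urn 1 is its product over the sum, 0.02667/0.57108 = 0.047.

Posterior probability ≈ 0.047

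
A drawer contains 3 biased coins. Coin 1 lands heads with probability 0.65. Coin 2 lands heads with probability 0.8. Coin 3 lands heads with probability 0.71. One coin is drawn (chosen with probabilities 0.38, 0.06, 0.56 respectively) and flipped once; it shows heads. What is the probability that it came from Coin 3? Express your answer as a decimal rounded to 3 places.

Posterior probability ≈ 0.574

P(heads|C1) = 0.65; P(heads|C2) = 0.8; P(heads|C3) = 0.71.
Prior × likelihood for each source: 0.38·0.65=0.2470, 0.06·0.8=0.04800, 0.56·0.71=0.3976. Summing gives P(heads) = 0.69260.
P(Coin 3 | heads) = 0.3976 / 0.69260 = 0.574.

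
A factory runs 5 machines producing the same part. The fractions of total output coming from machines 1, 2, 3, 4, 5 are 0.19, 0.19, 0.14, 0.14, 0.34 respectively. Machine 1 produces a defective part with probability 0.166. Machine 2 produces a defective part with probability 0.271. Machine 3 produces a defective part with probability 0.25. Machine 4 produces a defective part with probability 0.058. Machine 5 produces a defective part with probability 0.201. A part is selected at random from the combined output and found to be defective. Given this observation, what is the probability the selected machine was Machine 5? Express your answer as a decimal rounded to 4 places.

Posterior probability ≈ 0.3514

Tabulate prior·likelihood by source: [1] prior 0.19, lik 0.166, product 0.03154; [2] prior 0.19, lik 0.271, product 0.05149; [3] prior 0.14, lik 0.25, product 0.03500; [4] prior 0.14, lik 0.058, product 0.008120; [5] prior 0.34, lik 0.201, product 0.06834.
Normalizing constant = 0.19449; the posterior for Machine 5 is its product over the sum, 0.06834/0.19449 = 0.3514.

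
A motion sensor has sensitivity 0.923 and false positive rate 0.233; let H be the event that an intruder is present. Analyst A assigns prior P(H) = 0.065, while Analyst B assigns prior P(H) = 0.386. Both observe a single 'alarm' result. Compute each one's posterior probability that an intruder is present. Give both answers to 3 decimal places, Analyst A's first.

Analyst A: 0.216; Analyst B: 0.713

P('+'|H) = 0.923, P('+'|¬H) = 0.233.
Analyst A: numerator 0.923·0.065 = 0.059995; evidence = 0.059995+0.233·0.935 = 0.27785; posterior = 0.216.
Analyst B: numerator 0.923·0.386 = 0.35628; evidence = 0.35628+0.233·0.614 = 0.49934; posterior = 0.713.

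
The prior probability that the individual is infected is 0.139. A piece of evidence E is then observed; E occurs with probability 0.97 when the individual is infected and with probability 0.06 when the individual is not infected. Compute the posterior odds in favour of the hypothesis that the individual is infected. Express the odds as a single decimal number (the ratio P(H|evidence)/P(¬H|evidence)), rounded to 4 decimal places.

Prior odds = 0.139/(1−0.139) = 0.16144. In log-odds, ln(0.16144) = -1.8236.
Add log likelihood ratio: ln(16.167) = 2.7830.
Posterior log-odds = 0.95933, so posterior odds = exp(0.95933) = 2.6099.

Posterior odds ≈ 2.6099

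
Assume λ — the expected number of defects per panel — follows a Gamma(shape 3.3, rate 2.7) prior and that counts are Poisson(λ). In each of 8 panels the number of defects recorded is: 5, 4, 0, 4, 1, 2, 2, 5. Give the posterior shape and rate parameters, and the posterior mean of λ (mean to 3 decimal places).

Posterior: Gamma(shape=26.3, rate=10.7); mean ≈ 2.458

The Poisson likelihood adds the total count to the shape and the number of exposure periods to the rate. Here ∑xᵢ = 23 and n = 8, so shape 3.3→26.3 and rate 2.7→10.7.
Posterior mean = shape/rate = 26.3/10.7 = 2.458.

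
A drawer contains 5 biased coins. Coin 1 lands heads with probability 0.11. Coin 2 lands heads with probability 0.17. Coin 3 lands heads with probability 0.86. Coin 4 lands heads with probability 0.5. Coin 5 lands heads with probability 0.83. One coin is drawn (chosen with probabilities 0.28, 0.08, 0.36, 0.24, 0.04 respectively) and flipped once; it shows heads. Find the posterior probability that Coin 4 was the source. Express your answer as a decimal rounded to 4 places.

P(heads|C1) = 0.11; P(heads|C2) = 0.17; P(heads|C3) = 0.86; P(heads|C4) = 0.5; P(heads|C5) = 0.83.
Prior × likelihood for each source: 0.28·0.11=0.03080, 0.08·0.17=0.01360, 0.36·0.86=0.3096, 0.24·0.5=0.1200, 0.04·0.83=0.03320. Summing gives P(heads) = 0.50720.
P(Coin 4 | heads) = 0.1200 / 0.50720 = 0.2366.

Posterior probability ≈ 0.2366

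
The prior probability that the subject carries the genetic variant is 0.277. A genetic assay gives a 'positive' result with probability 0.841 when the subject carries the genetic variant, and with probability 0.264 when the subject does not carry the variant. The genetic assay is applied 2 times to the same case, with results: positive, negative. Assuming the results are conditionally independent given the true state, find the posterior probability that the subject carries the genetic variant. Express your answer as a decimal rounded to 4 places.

Posterior P(H) ≈ 0.2087

With H the event that the subject carries the genetic variant, the joint likelihood of the observed sequence is P(data|H) = 0.841·0.159 = 0.13372 and P(data|¬H) = 0.264·0.736 = 0.19430.
Bayes: P(H|data) = 0.277·0.13372 / (0.277·0.13372 + 0.723·0.19430) = 0.037040/0.17752 = 0.2087.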